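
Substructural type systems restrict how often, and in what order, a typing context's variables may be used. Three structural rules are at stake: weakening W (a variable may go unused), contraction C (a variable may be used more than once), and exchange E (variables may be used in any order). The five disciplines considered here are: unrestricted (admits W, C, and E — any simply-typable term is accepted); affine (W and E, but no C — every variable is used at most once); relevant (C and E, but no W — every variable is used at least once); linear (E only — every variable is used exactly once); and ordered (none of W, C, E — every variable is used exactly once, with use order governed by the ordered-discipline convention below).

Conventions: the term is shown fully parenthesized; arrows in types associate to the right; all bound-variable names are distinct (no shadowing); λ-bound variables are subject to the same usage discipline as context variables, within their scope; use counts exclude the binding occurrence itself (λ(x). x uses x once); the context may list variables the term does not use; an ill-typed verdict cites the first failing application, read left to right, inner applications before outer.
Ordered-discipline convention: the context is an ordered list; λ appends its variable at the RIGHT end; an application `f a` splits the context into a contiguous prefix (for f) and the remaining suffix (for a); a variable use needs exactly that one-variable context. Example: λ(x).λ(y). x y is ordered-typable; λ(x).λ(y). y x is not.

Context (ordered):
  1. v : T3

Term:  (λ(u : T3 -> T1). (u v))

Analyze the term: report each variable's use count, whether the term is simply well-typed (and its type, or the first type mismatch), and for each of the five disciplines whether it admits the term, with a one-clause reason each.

use counts: v: 1; u (bound): 1
uses in reading order: u, v
typing: well-typed at (T3 -> T1) -> T1
ordered: ✗, no ordered split (uses run u, v)
linear: ✓, single use per variable (v, u)
affine: ✓, at most one use each (v, u)
relevant: ✓, at least one use each (v, u)
unrestricted: ✓, type-checks ((T3 -> T1) -> T1) and nothing is barred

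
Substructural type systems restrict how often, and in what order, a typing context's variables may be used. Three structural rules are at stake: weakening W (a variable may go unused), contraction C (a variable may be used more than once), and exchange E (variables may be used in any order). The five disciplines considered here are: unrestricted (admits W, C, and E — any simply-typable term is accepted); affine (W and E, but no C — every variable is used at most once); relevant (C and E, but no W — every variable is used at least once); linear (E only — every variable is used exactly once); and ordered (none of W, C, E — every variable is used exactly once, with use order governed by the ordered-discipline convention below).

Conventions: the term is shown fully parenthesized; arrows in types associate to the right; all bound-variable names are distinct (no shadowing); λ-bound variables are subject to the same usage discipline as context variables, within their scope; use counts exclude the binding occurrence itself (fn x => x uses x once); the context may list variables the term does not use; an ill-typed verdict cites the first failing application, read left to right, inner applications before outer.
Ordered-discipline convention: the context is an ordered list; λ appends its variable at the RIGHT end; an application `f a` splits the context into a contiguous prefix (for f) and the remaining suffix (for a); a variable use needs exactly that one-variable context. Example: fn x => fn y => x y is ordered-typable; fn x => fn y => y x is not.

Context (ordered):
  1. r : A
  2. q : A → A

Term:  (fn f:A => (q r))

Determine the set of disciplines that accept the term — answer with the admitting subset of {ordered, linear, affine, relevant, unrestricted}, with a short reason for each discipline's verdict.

admitting disciplines: affine, unrestricted
usage: r: 1×, q: 1×, f (bound): 0×
use order (left to right): q, r
typing: well-typed — term : A → A
ordered: ✗ — f never used (weakening)
linear: ✗ — f never used (weakening)
affine: ✓ — r, q, f: no repeats, contraction unneeded
relevant: ✗ — f never used (weakening)
unrestricted: ✓ — well-typed at A → A; no restrictions here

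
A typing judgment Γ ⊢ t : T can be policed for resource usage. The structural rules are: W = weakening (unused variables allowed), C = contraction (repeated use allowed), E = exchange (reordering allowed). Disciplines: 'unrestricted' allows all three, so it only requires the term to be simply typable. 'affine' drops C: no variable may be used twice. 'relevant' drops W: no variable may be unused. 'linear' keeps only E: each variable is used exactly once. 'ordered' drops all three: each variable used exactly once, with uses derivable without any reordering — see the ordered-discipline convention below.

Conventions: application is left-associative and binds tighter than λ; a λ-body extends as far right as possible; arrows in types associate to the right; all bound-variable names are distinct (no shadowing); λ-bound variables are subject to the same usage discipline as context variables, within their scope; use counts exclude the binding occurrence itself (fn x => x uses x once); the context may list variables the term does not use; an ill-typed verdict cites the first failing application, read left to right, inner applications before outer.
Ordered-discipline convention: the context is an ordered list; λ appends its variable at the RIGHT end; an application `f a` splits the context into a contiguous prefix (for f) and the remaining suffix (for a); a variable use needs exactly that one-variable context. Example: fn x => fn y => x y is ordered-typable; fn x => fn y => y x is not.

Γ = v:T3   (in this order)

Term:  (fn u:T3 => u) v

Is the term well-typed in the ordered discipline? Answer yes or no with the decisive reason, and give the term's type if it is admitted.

yes — v, u once each; derivable with no W/C/E; term : T3
variable uses: v ×1; u [bound] ×1
left-to-right use order: u, v
typing: ✓ — T3
summary: ordered ✓ | linear ✓ | affine ✓ | relevant ✓ | unrestricted ✓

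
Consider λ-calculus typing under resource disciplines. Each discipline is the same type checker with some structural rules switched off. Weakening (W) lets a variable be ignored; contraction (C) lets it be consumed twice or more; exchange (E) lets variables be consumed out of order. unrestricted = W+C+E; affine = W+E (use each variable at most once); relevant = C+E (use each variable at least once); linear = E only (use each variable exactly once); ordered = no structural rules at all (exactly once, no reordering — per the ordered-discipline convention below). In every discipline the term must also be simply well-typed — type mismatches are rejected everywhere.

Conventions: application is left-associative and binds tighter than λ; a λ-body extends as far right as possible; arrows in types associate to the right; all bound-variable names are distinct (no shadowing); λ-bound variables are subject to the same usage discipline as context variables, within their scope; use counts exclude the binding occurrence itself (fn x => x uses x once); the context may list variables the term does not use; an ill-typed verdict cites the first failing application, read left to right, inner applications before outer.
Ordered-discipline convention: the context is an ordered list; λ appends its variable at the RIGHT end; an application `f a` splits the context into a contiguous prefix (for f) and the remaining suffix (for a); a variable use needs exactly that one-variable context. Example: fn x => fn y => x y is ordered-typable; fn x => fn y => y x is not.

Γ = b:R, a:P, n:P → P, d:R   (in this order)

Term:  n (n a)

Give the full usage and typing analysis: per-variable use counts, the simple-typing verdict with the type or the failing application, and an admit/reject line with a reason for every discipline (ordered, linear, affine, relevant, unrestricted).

counts: b: 0×, a: 1×, n: 2×, d: 0×
use order (left to right): n, n, a
typing: well-typed — term : P
ordered: ✗ — n ×2 used more than once (contraction); b, d never used (weakening)
linear: ✗ — n ×2 used more than once (contraction); b, d never used (weakening)
affine: ✗ — n ×2 used more than once (contraction)
relevant: ✗ — b, d never used (weakening)
unrestricted: ✓ — simply typable at P; W, C, E all held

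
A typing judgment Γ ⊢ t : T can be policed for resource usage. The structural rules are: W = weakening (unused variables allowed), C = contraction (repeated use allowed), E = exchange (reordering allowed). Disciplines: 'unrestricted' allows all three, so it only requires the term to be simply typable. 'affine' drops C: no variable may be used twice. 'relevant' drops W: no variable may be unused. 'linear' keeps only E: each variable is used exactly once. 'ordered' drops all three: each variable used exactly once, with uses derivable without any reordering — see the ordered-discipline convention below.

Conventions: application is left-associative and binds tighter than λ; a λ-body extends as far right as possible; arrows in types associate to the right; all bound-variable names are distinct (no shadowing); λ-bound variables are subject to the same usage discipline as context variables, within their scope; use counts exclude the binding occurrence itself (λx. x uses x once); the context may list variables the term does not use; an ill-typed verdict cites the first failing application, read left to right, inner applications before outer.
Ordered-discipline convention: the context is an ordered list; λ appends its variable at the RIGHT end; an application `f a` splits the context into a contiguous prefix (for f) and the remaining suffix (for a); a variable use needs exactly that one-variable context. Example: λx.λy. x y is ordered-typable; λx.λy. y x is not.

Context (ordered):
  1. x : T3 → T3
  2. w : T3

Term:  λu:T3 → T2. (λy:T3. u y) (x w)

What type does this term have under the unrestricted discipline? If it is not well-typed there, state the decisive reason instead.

term : (T3 → T2) → T2
variable uses: x: 1, w: 1, u (λ-bound): 1, y (λ-bound): 1
order of uses: u, y, x, w
typing: the term checks, with type (T3 → T2) → T2
summary: ordered ✗ · linear ✓ · affine ✓ · relevant ✓ · unrestricted ✓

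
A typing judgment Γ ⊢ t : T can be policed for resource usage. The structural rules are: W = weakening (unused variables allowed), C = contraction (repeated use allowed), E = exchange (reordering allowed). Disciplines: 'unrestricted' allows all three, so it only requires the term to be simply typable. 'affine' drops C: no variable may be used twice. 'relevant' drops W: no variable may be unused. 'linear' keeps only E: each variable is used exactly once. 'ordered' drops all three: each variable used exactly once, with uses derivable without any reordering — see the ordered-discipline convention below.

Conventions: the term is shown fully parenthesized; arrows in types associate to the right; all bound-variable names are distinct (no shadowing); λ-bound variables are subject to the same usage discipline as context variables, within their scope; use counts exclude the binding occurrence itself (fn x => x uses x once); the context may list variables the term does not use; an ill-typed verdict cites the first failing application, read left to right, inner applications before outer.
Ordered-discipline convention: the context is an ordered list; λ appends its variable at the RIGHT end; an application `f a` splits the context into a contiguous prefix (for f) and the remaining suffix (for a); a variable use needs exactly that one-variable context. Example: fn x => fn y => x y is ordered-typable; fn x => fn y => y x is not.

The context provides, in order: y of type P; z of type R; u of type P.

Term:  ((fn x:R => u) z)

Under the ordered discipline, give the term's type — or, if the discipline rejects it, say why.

not well-typed under ordered — unused: y, x — weakening required
use counts: y ×0, z ×1, u ×1, x (bound) ×0
order of uses: u, z
typing: ✓ — P
summary: ordered ✗ · linear ✗ · affine ✓ · relevant ✗ · unrestricted ✓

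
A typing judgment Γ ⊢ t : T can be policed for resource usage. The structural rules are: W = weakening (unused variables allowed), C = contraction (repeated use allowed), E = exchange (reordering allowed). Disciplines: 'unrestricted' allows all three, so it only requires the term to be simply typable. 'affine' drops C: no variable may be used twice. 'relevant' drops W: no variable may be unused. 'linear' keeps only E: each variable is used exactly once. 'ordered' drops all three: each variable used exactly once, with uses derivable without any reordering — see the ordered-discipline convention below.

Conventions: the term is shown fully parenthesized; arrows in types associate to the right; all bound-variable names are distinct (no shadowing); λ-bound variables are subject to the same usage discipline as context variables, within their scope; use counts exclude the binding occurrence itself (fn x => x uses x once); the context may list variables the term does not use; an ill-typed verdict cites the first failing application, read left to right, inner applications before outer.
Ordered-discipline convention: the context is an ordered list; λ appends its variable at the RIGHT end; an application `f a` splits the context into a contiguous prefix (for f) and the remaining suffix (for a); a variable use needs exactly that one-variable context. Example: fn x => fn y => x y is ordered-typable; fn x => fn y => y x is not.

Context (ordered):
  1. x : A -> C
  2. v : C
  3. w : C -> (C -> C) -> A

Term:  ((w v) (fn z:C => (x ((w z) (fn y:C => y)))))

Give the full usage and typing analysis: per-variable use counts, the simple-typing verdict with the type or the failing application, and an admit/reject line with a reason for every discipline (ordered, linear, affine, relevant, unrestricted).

usage: x ×1, v ×1, w ×2, z (bound) ×1, y (bound) ×1
left-to-right use order: w, v, x, w, z, y
typing: ✓ — A
ordered: ✗ — repeated use of w ×2
linear: ✗ — repeated use of w ×2
affine: ✗ — repeated use of w ×2
relevant: ✓ — none of x, v, w, z, y goes unused
unrestricted: ✓ — typability at A is all that's needed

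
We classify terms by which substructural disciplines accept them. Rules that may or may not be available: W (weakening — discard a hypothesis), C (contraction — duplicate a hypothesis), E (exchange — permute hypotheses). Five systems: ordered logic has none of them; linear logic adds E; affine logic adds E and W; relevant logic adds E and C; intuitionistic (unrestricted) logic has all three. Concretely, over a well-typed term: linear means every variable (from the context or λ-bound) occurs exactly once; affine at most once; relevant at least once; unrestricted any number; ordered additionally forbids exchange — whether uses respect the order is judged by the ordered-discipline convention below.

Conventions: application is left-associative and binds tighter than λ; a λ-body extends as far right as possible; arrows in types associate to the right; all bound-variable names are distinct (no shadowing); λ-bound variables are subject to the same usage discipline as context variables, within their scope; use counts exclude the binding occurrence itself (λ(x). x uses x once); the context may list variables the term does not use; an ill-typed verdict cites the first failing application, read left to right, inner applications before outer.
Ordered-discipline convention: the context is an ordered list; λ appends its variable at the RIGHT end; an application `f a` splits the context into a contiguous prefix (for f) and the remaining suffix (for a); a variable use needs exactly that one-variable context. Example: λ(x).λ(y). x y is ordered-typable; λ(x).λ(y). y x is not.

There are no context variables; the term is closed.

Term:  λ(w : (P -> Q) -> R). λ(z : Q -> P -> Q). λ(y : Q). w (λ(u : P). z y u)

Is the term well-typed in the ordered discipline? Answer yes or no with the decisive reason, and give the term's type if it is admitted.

yes — one use each (w, z, y, u); ordered split holds; term : ((P -> Q) -> R) -> (Q -> P -> Q) -> Q -> R
usage: w (λ-bound) ×1, z (λ-bound) ×1, y (λ-bound) ×1, u (λ-bound) ×1
uses in reading order: w, z, y, u
typing: the term checks, with type ((P -> Q) -> R) -> (Q -> P -> Q) -> Q -> R
across the five disciplines: ordered ✓; linear ✓; affine ✓; relevant ✓; unrestricted ✓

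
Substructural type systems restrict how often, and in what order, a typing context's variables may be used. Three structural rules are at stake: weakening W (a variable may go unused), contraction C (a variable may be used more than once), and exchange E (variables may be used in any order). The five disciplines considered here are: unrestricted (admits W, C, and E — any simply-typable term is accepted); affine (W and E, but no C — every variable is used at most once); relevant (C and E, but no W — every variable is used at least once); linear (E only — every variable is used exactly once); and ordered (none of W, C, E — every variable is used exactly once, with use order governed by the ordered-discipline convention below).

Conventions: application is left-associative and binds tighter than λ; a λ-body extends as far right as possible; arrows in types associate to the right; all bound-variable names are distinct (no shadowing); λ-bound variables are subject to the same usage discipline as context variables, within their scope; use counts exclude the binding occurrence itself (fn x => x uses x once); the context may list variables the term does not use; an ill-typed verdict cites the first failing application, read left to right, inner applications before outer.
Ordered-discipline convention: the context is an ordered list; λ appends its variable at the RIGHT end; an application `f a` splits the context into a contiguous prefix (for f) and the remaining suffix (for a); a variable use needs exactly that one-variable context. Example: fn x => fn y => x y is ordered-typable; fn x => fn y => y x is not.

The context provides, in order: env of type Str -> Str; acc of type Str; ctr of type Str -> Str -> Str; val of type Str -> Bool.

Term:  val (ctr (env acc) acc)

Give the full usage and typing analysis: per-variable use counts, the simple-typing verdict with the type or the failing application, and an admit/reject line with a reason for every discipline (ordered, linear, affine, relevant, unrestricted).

use counts: env ×1; acc ×2; ctr ×1; val ×1
use order (left to right): val, ctr, env, acc, acc
typing: well-typed — term : Bool
ordered: ✗ — uses contraction: acc ×2
linear: ✗ — uses contraction: acc ×2
affine: ✗ — uses contraction: acc ×2
relevant: ✓ — env, acc, ctr, val: all used, weakening unneeded
unrestricted: ✓ — simply typable at Bool; W, C, E all held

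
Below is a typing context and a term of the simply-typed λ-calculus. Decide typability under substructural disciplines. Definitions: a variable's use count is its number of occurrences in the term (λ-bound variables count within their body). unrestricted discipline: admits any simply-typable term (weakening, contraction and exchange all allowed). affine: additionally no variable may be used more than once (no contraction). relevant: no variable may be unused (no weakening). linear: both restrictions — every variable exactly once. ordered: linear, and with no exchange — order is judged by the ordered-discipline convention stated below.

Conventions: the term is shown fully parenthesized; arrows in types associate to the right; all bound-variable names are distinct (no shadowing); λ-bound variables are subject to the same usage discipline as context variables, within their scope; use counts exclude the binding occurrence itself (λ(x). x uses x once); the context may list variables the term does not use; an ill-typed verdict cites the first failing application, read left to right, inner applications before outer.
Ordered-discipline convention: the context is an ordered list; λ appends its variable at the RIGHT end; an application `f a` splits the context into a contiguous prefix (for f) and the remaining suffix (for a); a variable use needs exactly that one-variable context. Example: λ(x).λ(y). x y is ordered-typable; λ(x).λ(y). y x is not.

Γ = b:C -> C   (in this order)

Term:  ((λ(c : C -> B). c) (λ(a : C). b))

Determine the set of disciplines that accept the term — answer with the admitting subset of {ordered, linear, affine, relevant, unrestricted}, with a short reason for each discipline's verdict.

admitting disciplines: none
use counts: b ×1; c (bound) ×1; a (bound) ×0
use order (left to right): c, b
typing: ill-typed: argument of type C -> C -> C where C -> B is required
ordered: ✗, the type mismatch rejects it
linear: ✗, not simply typable
affine: ✗, fails simple typing
relevant: ✗, a type mismatch blocks all five
unrestricted: ✗, the type mismatch rejects it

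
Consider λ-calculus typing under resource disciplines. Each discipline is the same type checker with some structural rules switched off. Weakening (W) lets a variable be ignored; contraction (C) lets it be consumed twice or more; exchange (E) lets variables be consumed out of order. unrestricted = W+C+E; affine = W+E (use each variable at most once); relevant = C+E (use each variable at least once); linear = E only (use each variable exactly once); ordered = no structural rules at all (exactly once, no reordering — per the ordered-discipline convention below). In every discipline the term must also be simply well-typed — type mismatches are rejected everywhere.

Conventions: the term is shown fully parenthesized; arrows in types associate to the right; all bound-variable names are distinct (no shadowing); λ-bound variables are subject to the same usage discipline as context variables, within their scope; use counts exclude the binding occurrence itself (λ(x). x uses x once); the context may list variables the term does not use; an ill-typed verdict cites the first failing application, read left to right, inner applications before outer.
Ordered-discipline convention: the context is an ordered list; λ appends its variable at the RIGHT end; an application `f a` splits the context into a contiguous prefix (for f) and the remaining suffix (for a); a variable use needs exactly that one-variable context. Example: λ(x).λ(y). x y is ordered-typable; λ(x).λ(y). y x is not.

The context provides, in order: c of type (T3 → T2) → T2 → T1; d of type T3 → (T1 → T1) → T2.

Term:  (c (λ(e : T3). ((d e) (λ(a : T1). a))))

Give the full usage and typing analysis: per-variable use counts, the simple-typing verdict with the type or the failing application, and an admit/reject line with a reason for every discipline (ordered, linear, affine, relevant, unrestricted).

counts: c: 1; d: 1; e [bound]: 1; a [bound]: 1
uses in reading order: c, d, e, a
typing: ✓ — T2 → T1
ordered: ✓ — one use each (c, d, e, a); ordered split holds
linear: ✓ — exactly-once usage across c, d, e, a
affine: ✓ — no duplicate uses among c, d, e, a
relevant: ✓ — every one of c, d, e, a appears
unrestricted: ✓ — well-typed at T2 → T1; no restrictions here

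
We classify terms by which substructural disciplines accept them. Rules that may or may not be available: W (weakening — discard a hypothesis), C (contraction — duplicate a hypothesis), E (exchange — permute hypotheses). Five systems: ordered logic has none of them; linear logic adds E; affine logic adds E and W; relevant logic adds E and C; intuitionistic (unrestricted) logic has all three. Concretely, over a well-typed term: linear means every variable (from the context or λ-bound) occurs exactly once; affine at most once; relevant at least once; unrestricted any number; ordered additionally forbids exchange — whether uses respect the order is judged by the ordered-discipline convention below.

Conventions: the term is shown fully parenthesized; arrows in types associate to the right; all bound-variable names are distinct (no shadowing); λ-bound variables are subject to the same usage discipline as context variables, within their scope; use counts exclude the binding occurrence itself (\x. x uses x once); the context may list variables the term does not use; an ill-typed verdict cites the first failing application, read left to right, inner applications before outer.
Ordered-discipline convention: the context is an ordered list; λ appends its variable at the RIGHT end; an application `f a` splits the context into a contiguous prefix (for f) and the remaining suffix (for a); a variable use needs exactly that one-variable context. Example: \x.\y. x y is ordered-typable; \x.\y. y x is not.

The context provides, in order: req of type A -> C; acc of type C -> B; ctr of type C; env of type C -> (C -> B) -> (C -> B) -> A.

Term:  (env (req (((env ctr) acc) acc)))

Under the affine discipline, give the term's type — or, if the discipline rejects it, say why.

not well-typed under affine — acc ×2, env ×2 used more than once (contraction)
counts: req: 1; acc: 2; ctr: 1; env: 2
order of uses: env, req, env, ctr, acc, acc
typing: well-typed at (C -> B) -> (C -> B) -> A
across the five disciplines: ordered ✗, linear ✗, affine ✗, relevant ✓, unrestricted ✓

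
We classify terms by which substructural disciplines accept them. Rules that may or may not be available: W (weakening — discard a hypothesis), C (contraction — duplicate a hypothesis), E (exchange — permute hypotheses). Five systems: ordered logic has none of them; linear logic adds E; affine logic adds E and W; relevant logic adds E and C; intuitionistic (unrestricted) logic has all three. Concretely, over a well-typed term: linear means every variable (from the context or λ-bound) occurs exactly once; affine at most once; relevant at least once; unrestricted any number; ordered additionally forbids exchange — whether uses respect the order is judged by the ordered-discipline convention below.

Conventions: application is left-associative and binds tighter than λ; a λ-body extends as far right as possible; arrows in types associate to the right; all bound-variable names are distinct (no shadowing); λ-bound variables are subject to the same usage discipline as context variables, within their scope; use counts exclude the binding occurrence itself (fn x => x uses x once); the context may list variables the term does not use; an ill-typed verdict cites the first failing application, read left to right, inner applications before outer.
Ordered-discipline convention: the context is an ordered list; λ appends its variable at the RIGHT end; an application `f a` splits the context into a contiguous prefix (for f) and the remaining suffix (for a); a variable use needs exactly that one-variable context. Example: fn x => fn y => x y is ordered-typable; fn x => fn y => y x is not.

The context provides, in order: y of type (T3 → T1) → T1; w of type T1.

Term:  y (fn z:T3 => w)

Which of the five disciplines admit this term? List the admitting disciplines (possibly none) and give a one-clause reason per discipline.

admitting disciplines: affine, unrestricted
variable uses: y: 1, w: 1, z (bound): 0
left-to-right use order: y, w
typing: ✓ — T1
ordered: ✗ — unused: z — weakening required
linear: ✗ — unused: z — weakening required
affine: ✓ — none of y, w, z used more than once
relevant: ✗ — unused: z — weakening required
unrestricted: ✓ — simply typable at T1; W, C, E all held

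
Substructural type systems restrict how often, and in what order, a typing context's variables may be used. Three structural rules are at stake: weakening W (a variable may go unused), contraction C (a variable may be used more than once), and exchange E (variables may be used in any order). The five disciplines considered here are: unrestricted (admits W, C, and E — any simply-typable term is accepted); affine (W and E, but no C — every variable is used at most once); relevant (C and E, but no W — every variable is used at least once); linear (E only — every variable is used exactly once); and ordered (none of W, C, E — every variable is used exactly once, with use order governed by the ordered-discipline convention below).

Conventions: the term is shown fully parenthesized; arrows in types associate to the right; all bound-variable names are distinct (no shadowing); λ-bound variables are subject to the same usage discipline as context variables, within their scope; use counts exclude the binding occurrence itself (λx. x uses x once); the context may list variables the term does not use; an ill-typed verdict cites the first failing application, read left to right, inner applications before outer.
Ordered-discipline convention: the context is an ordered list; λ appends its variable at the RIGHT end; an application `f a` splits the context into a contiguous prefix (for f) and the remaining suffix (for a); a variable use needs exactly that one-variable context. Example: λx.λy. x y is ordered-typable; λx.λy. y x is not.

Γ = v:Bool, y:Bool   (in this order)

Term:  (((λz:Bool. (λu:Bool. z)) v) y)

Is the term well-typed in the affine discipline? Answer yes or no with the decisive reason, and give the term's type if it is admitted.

yes — none of v, y, z, u used more than once; term : Bool
use counts: v=1, y=1, z (λ-bound)=1, u (λ-bound)=0
order of uses: z, v, y
typing: well-typed at Bool
all disciplines: ordered ✗; linear ✗; affine ✓; relevant ✗; unrestricted ✓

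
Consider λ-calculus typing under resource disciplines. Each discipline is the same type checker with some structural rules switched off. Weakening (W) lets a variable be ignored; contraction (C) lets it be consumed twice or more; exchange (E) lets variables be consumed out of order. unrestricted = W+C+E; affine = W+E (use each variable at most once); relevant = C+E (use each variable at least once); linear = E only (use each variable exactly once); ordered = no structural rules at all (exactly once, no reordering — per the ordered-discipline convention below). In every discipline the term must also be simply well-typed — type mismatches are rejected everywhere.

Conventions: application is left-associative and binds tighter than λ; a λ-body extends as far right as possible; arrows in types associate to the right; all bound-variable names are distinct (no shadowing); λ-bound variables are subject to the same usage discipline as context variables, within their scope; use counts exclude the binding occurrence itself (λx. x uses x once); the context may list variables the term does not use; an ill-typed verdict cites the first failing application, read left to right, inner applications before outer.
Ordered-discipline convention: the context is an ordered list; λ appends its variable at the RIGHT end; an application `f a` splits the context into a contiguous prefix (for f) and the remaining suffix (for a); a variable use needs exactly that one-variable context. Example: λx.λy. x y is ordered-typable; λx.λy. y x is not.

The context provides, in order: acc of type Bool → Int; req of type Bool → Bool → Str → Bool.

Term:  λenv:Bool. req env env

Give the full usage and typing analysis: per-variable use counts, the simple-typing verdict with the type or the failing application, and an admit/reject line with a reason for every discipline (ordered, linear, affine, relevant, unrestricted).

usage: acc=0, req=1, env (λ-bound)=2
use order (left to right): req, env, env
typing: the term checks, with type Bool → Str → Bool
ordered: ✗, env ×2 used more than once (contraction); acc left unused
linear: ✗, env ×2 used more than once (contraction); acc left unused
affine: ✗, env ×2 used more than once (contraction)
relevant: ✗, acc left unused
unrestricted: ✓, simply typable at Bool → Str → Bool; W, C, E all held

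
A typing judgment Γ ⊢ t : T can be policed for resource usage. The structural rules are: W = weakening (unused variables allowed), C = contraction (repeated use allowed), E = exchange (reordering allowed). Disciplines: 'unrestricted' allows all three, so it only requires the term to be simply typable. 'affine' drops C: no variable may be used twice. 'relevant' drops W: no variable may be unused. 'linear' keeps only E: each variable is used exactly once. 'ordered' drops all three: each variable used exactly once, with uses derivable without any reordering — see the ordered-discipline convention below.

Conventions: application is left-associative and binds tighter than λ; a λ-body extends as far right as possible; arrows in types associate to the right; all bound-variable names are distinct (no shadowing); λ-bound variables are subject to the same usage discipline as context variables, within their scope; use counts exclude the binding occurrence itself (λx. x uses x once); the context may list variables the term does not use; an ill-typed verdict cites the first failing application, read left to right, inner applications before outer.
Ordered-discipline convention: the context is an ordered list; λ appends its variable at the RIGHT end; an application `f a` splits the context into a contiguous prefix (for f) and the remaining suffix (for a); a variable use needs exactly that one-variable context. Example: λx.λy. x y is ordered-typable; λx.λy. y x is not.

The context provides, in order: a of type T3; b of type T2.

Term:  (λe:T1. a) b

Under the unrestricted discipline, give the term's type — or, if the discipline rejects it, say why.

not well-typed under unrestricted — not simply typable
use counts: a ×1; b ×1; e (λ-bound) ×0
left-to-right use order: a, b
typing: ill-typed: an argument T2 mismatches the expected T1
summary: ordered ✗ | linear ✗ | affine ✗ | relevant ✗ | unrestricted ✗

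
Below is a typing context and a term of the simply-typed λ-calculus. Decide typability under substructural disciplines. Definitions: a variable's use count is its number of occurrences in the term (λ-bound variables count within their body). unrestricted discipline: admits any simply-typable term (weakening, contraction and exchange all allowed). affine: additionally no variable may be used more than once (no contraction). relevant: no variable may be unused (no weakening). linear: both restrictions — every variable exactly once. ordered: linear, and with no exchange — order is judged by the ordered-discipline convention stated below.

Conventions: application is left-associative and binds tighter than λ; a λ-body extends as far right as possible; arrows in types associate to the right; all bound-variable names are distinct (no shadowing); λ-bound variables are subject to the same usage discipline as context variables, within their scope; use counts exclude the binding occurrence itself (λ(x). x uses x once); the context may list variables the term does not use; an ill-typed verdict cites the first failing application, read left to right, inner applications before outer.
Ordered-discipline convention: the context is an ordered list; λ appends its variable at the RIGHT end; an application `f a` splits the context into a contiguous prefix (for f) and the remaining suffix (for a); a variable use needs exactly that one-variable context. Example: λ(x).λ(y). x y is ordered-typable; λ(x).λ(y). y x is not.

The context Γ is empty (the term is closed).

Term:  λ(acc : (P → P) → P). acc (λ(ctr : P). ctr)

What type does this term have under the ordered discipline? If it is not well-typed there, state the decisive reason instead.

term : ((P → P) → P) → P
variable uses: acc [bound]: 1×; ctr [bound]: 1×
uses in reading order: acc, ctr
typing: ✓ — ((P → P) → P) → P
summary: ordered ✓ · linear ✓ · affine ✓ · relevant ✓ · unrestricted ✓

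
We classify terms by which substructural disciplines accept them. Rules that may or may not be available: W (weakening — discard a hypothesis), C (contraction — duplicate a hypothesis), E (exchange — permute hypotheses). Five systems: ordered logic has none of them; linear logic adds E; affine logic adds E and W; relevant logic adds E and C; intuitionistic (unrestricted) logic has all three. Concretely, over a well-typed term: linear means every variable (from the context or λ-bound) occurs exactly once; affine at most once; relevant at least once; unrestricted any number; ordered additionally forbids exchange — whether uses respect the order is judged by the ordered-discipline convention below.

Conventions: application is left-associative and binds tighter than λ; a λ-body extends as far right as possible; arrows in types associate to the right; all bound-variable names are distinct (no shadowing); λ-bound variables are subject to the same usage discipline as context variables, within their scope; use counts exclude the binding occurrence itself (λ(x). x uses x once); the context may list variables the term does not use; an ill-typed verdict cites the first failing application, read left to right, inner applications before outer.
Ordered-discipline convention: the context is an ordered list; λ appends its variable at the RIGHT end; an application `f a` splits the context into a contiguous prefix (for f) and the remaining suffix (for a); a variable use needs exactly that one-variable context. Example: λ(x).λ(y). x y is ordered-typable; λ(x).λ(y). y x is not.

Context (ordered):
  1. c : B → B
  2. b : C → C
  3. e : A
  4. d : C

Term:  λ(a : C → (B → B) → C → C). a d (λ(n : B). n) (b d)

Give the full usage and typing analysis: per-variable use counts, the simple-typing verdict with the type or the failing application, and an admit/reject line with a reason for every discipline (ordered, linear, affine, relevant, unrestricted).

use counts: c ×0; b ×1; e ×0; d ×2; a (λ-bound) ×1; n (λ-bound) ×1
uses in reading order: a, d, n, b, d
typing: ✓ — (C → (B → B) → C → C) → C
ordered: ✗ — d ×2 used more than once (contraction); needs weakening: c, e unused
linear: ✗ — d ×2 used more than once (contraction); needs weakening: c, e unused
affine: ✗ — d ×2 used more than once (contraction)
relevant: ✗ — needs weakening: c, e unused
unrestricted: ✓ — well-typed at (C → (B → B) → C → C) → C; no restrictions here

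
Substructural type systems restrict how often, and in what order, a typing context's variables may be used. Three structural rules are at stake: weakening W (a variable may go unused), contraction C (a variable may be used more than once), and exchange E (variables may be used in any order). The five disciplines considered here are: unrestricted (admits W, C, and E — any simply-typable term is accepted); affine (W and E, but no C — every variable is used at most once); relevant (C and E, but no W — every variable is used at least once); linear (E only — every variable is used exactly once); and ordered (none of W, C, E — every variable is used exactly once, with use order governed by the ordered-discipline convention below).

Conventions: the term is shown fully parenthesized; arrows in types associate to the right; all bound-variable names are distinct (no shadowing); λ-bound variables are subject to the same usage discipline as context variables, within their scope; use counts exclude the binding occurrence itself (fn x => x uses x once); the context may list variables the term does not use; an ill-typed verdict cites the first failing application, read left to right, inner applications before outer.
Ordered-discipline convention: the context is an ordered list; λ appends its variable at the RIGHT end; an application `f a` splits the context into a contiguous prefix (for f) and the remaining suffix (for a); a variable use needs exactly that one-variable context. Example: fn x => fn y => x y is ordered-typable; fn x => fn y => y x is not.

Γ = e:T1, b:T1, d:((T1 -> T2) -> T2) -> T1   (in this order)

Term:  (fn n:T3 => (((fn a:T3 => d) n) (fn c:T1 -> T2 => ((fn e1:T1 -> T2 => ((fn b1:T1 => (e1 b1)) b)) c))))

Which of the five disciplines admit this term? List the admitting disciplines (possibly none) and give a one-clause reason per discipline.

accepted by: affine, unrestricted
usage: e ×0, b ×1, d ×1, n (λ-bound) ×1, a (λ-bound) ×0, c (λ-bound) ×1, e1 (λ-bound) ×1, b1 (λ-bound) ×1
uses in reading order: d, n, e1, b1, b, c
typing: the term checks, with type T3 -> T1
ordered: ✗, e, a never used (weakening)
linear: ✗, e, a never used (weakening)
affine: ✓, at most one use each (e, b, d, n, a, c, e1, b1)
relevant: ✗, e, a never used (weakening)
unrestricted: ✓, typability at T3 -> T1 is all that's needed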